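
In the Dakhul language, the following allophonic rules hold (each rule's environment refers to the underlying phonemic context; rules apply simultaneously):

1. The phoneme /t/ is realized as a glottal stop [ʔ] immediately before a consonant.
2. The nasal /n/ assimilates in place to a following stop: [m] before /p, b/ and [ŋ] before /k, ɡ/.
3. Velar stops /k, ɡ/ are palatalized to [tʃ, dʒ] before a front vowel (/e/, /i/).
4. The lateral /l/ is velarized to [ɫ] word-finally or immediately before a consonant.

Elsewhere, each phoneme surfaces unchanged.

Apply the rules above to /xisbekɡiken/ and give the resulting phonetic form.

[xisbekdʒitʃen]

/x/ stays [x].
/i/ — not in any rule's target class → [i].
/s/ (between /i/ and /b/) is unaffected → [s].
/b/ (between /s/ and /e/): no rule targets it → [b].
/e/ (between /b/ and /k/) is unaffected → [e].
/k/ — between /e/ and /ɡ/; rule 3 does not apply here → [k].
/ɡ/ (between /k/ and /i/): before a front vowel, so rule 3 applies → [dʒ].
/i/ (between /ɡ/ and /k/) is unaffected → [i].
/k/ meets the environment for rule 3 (before a front vowel) → [tʃ].
/e/ (between /k/ and /n/) is unaffected → [e].
/n/ (word-final) is in the target of rule 2 but the environment (before a labial or velar stop) is not met → [n].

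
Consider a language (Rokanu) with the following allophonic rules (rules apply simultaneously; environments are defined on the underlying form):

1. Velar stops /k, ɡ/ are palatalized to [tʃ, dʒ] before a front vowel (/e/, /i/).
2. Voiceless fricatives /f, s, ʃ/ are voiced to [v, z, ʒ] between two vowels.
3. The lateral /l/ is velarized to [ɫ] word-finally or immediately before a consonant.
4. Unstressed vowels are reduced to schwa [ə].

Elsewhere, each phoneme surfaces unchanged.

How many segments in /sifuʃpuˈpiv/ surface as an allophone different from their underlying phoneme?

4

Segments that undergo a rule: /i/ → [ə] (rule 4); /f/ → [v] (rule 2); /u/ → [ə] (rule 4); /u/ → [ə] (rule 4).
All other segments surface unchanged.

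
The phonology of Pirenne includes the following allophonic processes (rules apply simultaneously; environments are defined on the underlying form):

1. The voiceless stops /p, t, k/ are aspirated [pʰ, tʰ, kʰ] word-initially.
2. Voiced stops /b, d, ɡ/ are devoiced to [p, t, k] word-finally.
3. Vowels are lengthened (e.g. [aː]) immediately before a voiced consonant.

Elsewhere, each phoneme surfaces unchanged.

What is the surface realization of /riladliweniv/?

[riːlaːdliːweːniːv]

/r/ (word-initial) is unaffected → [r].
Rule 3 applies to /i/ (between /r/ and /l/: before a voiced consonant) → [iː].
/l/ stays [l].
Rule 3 applies to /a/ (between /l/ and /d/: before a voiced consonant) → [aː].
/d/ (between /a/ and /l/) is in the target of rule 2 but the environment (word-finally) is not met → [d].
/l/ — not in any rule's target class → [l].
Rule 3 applies to /i/ (between /l/ and /w/: before a voiced consonant) → [iː].
/w/ stays [w].
/e/ (between /w/ and /n/) occurs before a voiced consonant → [eː] by rule 3.
/n/ (between /e/ and /i/) is unaffected → [n].
/i/ meets the environment for rule 3 (before a voiced consonant) → [iː].
/v/ (word-final): no rule targets it → [v].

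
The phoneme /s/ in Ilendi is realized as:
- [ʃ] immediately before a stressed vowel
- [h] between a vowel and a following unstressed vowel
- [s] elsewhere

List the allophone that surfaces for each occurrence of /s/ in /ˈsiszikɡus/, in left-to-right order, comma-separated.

Occurrence 1 (position 1): immediately before a stressed vowel → [ʃ].
Occurrence 2 (position 3): no conditioning environment matches → elsewhere allophone [s].
Occurrence 3 (position 9): no conditioning environment matches → elsewhere allophone [s].

[ʃ], [s], [s]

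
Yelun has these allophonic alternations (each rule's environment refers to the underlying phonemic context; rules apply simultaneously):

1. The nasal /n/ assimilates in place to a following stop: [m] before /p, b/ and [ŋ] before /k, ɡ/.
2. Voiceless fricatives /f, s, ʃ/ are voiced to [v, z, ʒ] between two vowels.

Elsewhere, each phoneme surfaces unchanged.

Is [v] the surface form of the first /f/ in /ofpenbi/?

No

/f/ (between /o/ and /p/) is in the target of rule 2 but the environment (between two vowels) is not met → [f].
The actual realization is [f], not [v].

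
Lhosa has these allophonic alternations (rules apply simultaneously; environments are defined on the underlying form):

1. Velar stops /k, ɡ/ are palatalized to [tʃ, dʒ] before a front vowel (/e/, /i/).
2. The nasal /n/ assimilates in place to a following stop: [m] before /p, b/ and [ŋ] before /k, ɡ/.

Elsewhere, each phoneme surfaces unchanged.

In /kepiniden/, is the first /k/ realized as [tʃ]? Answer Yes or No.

/k/ (word-initial): before a front vowel, so rule 1 applies → [tʃ].
The actual realization is [tʃ], which matches [tʃ].

Yes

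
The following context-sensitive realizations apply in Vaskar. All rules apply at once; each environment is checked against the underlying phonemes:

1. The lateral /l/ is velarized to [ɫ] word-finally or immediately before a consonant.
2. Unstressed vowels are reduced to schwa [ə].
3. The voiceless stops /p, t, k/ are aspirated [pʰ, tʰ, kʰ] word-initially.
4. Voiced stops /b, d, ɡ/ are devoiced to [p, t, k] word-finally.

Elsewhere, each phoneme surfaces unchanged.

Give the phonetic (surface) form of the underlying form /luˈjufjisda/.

[ləˈjufjəsdə]

/l/ (word-initial) fails the environment for rule 1, so it stays [l].
Rule 2 applies to /u/ (between /l/ and /j/: in an unstressed syllable) → [ə].
/u/ — between /j/ and /f/; rule 2 does not apply here → [u].
/i/ (between /j/ and /s/) occurs in an unstressed syllable → [ə] by rule 2.
/d/ (between /s/ and /a/) is in the target of rule 4 but the environment (word-finally) is not met → [d].
/a/ — word-final, in an unstressed syllable — surfaces as [ə] (rule 2).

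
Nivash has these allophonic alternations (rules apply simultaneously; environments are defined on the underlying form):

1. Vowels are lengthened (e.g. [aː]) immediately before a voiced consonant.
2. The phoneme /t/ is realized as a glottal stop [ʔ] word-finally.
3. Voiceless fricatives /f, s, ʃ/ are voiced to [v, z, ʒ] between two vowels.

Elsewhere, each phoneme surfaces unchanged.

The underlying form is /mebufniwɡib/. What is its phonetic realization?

[meːbufniːwɡiːb]

/m/ (word-initial) is unaffected → [m].
Rule 1 applies to /e/ (between /m/ and /b/: before a voiced consonant) → [eː].
/b/ (between /e/ and /u/): no rule targets it → [b].
/u/ — between /b/ and /f/; rule 1 does not apply here → [u].
/f/ (between /u/ and /n/) is in the target of rule 3 but the environment (between two vowels) is not met → [f].
/n/ (between /f/ and /i/) is unaffected → [n].
/i/ (between /n/ and /w/) occurs before a voiced consonant → [iː] by rule 1.
/w/ stays [w].
/ɡ/ (between /w/ and /i/) is unaffected → [ɡ].
Rule 1 applies to /i/ (between /ɡ/ and /b/: before a voiced consonant) → [iː].
/b/ (word-final): no rule targets it → [b].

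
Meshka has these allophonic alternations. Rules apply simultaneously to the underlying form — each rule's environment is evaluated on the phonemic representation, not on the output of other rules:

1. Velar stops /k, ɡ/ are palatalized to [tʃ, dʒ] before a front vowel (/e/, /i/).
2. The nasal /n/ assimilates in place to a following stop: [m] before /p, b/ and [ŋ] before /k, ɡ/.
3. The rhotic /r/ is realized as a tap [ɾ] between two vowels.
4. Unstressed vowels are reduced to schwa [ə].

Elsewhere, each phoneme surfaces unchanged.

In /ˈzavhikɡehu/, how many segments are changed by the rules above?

4

Segments that undergo a rule: /i/ → [ə] (rule 4); /ɡ/ → [dʒ] (rule 1); /e/ → [ə] (rule 4); /u/ → [ə] (rule 4).
All other segments surface unchanged.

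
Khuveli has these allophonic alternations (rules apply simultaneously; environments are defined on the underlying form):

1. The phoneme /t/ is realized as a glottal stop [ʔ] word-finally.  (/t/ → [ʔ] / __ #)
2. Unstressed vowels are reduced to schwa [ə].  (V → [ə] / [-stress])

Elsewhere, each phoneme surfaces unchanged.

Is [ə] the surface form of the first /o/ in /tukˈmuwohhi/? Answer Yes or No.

Yes

/o/ (between /w/ and /h/) occurs in an unstressed syllable → [ə] by rule 2.
The actual realization is [ə], which matches [ə].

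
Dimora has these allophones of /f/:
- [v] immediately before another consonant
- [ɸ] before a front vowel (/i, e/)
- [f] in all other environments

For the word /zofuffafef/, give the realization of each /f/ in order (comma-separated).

[f], [v], [f], [ɸ], [f]

Occurrence 1 (position 3): no conditioning environment matches → elsewhere allophone [f].
Occurrence 2 (position 5): immediately before another consonant → [v].
Occurrence 3 (position 6): no conditioning environment matches → elsewhere allophone [f].
Occurrence 4 (position 8): before a front vowel (/i, e/) → [ɸ].
Occurrence 5 (position 10): no conditioning environment matches → elsewhere allophone [f].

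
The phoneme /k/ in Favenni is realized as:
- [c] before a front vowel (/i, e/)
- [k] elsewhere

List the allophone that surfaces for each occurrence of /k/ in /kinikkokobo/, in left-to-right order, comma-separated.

[c], [k], [k], [k]

Occurrence 1 (position 1): before a front vowel → [c].
Occurrence 2 (position 5): no conditioning environment matches → elsewhere allophone [k].
Occurrence 3 (position 6): no conditioning environment matches → elsewhere allophone [k].
Occurrence 4 (position 8): no conditioning environment matches → elsewhere allophone [k].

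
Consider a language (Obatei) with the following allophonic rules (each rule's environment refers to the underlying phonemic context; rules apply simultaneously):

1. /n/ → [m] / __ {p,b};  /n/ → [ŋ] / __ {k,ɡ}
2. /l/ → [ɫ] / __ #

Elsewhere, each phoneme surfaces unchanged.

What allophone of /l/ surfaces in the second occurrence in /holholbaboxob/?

[l]

/l/ — between /o/ and /b/; rule 2 does not apply here → [l].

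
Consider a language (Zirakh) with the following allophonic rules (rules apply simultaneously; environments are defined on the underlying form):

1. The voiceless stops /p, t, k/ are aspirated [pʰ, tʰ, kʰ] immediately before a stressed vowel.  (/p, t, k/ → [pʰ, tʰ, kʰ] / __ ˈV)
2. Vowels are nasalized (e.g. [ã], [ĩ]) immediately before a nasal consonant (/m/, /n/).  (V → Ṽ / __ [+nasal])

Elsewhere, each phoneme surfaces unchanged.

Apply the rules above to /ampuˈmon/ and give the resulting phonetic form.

/a/ — word-initial, before a nasal consonant — surfaces as [ã] (rule 2).
/m/ — not in any rule's target class → [m].
/p/ (between /m/ and /u/) fails the environment for rule 1, so it stays [p].
/u/ (between /p/ and /m/): before a nasal consonant, so rule 2 applies → [ũ].
/m/ — not in any rule's target class → [m].
/o/ — between /m/ and /n/, before a nasal consonant — surfaces as [õ] (rule 2).
/n/ — not in any rule's target class → [n].

[ãmpũˈmõn]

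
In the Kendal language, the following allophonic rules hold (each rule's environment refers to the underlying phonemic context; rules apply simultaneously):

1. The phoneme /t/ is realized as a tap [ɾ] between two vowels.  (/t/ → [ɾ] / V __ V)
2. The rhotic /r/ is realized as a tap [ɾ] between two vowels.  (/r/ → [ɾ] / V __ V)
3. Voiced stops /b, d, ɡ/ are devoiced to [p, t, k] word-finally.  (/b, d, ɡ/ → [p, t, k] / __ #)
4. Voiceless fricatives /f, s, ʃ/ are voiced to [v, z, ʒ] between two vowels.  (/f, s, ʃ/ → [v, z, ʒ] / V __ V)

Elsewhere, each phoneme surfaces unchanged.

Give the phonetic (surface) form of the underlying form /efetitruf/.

[eveɾitruf]

/e/ (word-initial) is unaffected → [e].
/f/ (between /e/ and /e/) occurs between two vowels → [v] by rule 4.
/e/ (between /f/ and /t/): no rule targets it → [e].
/t/ meets the environment for rule 1 (between two vowels) → [ɾ].
/i/ stays [i].
/t/ (between /i/ and /r/) fails the environment for rule 1, so it stays [t].
/r/ (between /t/ and /u/) is in the target of rule 2 but the environment (between two vowels) is not met → [r].
/u/ (between /r/ and /f/) is unaffected → [u].
/f/ (word-final) is in the target of rule 4 but the environment (between two vowels) is not met → [f].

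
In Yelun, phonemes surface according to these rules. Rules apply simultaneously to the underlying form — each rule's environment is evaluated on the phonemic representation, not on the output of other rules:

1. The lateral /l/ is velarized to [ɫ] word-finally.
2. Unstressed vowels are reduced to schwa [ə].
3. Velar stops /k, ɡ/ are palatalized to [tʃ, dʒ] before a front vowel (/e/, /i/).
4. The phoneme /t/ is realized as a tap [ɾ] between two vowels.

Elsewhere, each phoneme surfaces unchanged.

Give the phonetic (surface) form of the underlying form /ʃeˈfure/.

/ʃ/ (word-initial): no rule targets it → [ʃ].
/e/ (between /ʃ/ and /f/): in an unstressed syllable, so rule 2 applies → [ə].
/f/ (between /e/ and /u/): no rule targets it → [f].
/u/ (between /f/ and /r/): rule 2 targets it, but not in an unstressed syllable → unchanged [u].
/r/ (between /u/ and /e/): no rule targets it → [r].
/e/ (word-final): in an unstressed syllable, so rule 2 applies → [ə].

[ʃəˈfurə]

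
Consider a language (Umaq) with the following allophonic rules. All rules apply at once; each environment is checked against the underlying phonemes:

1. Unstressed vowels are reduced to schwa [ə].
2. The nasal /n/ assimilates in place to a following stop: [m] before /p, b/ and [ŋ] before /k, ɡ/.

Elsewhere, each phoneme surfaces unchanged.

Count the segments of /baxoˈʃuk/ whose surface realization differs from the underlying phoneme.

2

Segments that undergo a rule: /a/ → [ə] (rule 1); /o/ → [ə] (rule 1).
All other segments surface unchanged.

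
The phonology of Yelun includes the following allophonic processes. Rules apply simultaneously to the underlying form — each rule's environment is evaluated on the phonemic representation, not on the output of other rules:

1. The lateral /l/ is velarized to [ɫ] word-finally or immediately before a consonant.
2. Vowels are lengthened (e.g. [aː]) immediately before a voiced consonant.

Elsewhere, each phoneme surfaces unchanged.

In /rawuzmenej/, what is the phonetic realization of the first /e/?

/e/ meets the environment for rule 2 (before a voiced consonant) → [eː].

[eː]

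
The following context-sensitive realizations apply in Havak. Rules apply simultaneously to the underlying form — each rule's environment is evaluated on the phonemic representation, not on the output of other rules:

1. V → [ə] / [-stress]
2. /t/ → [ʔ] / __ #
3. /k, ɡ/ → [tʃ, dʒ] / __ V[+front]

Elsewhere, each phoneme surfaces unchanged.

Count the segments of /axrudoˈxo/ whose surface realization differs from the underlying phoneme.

Segments that undergo a rule: /a/ → [ə] (rule 1); /u/ → [ə] (rule 1); /o/ → [ə] (rule 1).
All other segments surface unchanged.

3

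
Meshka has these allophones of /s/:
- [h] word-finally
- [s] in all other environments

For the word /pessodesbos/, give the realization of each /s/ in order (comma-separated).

Occurrence 1 (position 3): no conditioning environment matches → elsewhere allophone [s].
Occurrence 2 (position 4): no conditioning environment matches → elsewhere allophone [s].
Occurrence 3 (position 8): no conditioning environment matches → elsewhere allophone [s].
Occurrence 4 (position 11): word-finally → [h].

[s], [s], [s], [h]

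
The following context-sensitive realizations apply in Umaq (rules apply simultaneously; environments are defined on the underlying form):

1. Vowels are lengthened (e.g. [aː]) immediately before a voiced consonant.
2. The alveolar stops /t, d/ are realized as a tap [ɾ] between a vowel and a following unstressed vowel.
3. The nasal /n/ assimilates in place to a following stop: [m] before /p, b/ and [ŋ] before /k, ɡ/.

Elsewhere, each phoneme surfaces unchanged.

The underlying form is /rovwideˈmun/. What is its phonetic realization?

[roːvwiːɾeːˈmuːn]

/o/ (between /r/ and /v/): before a voiced consonant, so rule 1 applies → [oː].
Rule 1 applies to /i/ (between /w/ and /d/: before a voiced consonant) → [iː].
/d/ (between /i/ and /e/) occurs between a vowel and a following unstressed vowel → [ɾ] by rule 2.
/e/ — between /d/ and /m/, before a voiced consonant — surfaces as [eː] (rule 1).
Rule 1 applies to /u/ (between /m/ and /n/: before a voiced consonant) → [uː].
/n/ — word-final; rule 3 does not apply here → [n].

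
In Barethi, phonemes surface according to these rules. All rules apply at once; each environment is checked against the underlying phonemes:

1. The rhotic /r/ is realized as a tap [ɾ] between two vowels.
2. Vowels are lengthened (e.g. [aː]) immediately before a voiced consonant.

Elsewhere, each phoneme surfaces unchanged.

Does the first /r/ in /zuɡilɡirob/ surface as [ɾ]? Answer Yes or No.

Yes

/r/ (between /i/ and /o/) occurs between two vowels → [ɾ] by rule 1.
The actual realization is [ɾ], which matches [ɾ].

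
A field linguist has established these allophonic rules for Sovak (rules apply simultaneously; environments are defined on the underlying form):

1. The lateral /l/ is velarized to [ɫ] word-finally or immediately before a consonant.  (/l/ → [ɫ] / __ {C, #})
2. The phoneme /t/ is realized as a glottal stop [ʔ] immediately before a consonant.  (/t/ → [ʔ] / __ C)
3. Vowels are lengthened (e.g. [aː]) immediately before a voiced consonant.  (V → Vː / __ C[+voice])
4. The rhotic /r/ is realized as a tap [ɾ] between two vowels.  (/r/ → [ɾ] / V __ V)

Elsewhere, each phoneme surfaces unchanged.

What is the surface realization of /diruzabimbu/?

/i/ meets the environment for rule 3 (before a voiced consonant) → [iː].
/r/ (between /i/ and /u/): between two vowels, so rule 4 applies → [ɾ].
/u/ (between /r/ and /z/) occurs before a voiced consonant → [uː] by rule 3.
/a/ meets the environment for rule 3 (before a voiced consonant) → [aː].
/i/ (between /b/ and /m/) occurs before a voiced consonant → [iː] by rule 3.
/u/ — word-final; rule 3 does not apply here → [u].

[diːɾuːzaːbiːmbu]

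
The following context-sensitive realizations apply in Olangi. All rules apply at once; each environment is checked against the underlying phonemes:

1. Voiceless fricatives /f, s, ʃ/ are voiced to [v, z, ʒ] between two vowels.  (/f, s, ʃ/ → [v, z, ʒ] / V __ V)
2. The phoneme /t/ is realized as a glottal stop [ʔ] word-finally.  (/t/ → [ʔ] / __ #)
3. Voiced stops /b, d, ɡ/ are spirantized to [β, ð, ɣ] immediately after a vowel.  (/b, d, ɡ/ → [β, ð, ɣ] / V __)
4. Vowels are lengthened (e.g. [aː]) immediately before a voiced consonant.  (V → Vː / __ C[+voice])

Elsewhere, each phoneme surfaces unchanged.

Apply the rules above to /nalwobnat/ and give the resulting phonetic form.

[naːlwoːβnaʔ]

/n/ — not in any rule's target class → [n].
/a/ — between /n/ and /l/, before a voiced consonant — surfaces as [aː] (rule 4).
/l/ (between /a/ and /w/): no rule targets it → [l].
/w/ (between /l/ and /o/): no rule targets it → [w].
/o/ meets the environment for rule 4 (before a voiced consonant) → [oː].
/b/ meets the environment for rule 3 (immediately after a vowel) → [β].
/n/ stays [n].
/a/ — between /n/ and /t/; rule 4 does not apply here → [a].
/t/ meets the environment for rule 2 (word-finally) → [ʔ].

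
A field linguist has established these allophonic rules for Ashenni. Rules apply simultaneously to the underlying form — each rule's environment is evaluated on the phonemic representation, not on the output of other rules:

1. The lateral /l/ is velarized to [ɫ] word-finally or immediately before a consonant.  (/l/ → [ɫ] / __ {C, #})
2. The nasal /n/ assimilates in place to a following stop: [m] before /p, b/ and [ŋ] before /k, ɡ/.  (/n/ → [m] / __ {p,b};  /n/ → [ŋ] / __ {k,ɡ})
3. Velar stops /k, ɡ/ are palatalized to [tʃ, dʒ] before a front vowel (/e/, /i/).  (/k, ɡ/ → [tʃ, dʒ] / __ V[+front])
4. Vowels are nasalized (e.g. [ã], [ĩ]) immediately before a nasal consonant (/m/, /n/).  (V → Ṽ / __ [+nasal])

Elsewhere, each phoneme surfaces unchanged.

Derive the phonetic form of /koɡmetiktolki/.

[koɡmetiktoɫtʃi]

/k/ (word-initial) fails the environment for rule 3, so it stays [k].
/o/ — between /k/ and /ɡ/; rule 4 does not apply here → [o].
/ɡ/ (between /o/ and /m/) is in the target of rule 3 but the environment (before a front vowel) is not met → [ɡ].
/e/ — between /m/ and /t/; rule 4 does not apply here → [e].
/i/ — between /t/ and /k/; rule 4 does not apply here → [i].
/k/ (between /i/ and /t/): rule 3 targets it, but not before a front vowel → unchanged [k].
/o/ (between /t/ and /l/): rule 4 targets it, but not before a nasal consonant → unchanged [o].
Rule 1 applies to /l/ (between /o/ and /k/: word-finally or immediately before a consonant) → [ɫ].
/k/ (between /l/ and /i/) occurs before a front vowel → [tʃ] by rule 3.
/i/ (word-final) fails the environment for rule 4, so it stays [i].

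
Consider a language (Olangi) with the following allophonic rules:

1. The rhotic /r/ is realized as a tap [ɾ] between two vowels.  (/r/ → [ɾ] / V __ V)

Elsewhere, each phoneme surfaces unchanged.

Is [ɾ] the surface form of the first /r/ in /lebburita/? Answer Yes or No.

/r/ — between /u/ and /i/, between two vowels — surfaces as [ɾ] (rule 1).
The actual realization is [ɾ], which matches [ɾ].

Yes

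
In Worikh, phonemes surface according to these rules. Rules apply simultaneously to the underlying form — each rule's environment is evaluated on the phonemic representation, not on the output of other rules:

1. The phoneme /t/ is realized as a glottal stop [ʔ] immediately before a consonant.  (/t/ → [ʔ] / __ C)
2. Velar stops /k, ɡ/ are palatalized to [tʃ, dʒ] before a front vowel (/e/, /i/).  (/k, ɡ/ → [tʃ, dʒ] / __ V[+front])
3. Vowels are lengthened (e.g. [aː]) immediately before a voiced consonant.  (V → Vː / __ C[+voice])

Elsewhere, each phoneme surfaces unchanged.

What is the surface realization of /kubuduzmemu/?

/k/ (word-initial) fails the environment for rule 2, so it stays [k].
/u/ — between /k/ and /b/, before a voiced consonant — surfaces as [uː] (rule 3).
/b/ (between /u/ and /u/): no rule targets it → [b].
Rule 3 applies to /u/ (between /b/ and /d/: before a voiced consonant) → [uː].
/d/ (between /u/ and /u/) is unaffected → [d].
/u/ meets the environment for rule 3 (before a voiced consonant) → [uː].
/z/ stays [z].
/m/ (between /z/ and /e/): no rule targets it → [m].
/e/ (between /m/ and /m/): before a voiced consonant, so rule 3 applies → [eː].
/m/ stays [m].
/u/ (word-final) fails the environment for rule 3, so it stays [u].

[kuːbuːduːzmeːmu]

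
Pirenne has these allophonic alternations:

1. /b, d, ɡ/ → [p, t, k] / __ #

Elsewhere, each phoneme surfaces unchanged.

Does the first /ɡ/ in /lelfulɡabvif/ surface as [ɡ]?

/ɡ/ — between /l/ and /a/; rule 1 does not apply here → [ɡ].
The actual realization is [ɡ], which matches [ɡ].

Yes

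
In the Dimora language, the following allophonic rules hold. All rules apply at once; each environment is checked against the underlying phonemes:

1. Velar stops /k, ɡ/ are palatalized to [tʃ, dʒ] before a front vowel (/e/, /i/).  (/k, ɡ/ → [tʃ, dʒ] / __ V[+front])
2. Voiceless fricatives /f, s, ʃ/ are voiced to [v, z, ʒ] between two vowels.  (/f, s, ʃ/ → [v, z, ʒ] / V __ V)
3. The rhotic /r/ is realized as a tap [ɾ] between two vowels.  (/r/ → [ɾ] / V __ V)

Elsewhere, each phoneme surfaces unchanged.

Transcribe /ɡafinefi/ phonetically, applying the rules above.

[ɡavinevi]

/ɡ/ (word-initial) fails the environment for rule 1, so it stays [ɡ].
/a/ (between /ɡ/ and /f/): no rule targets it → [a].
/f/ meets the environment for rule 2 (between two vowels) → [v].
/i/ (between /f/ and /n/) is unaffected → [i].
/n/ stays [n].
/e/ stays [e].
/f/ (between /e/ and /i/): between two vowels, so rule 2 applies → [v].
/i/ (word-final): no rule targets it → [i].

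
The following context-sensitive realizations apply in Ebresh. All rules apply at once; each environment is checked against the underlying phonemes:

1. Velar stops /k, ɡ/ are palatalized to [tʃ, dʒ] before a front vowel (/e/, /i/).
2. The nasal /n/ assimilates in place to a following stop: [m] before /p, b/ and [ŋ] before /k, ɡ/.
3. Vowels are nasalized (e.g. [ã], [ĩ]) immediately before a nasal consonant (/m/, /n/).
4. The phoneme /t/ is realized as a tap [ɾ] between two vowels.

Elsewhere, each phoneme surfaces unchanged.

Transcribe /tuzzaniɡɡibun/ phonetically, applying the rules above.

/t/ (word-initial): rule 4 targets it, but not between two vowels → unchanged [t].
/u/ — between /t/ and /z/; rule 3 does not apply here → [u].
/z/ (between /u/ and /z/) is unaffected → [z].
/z/ (between /z/ and /a/): no rule targets it → [z].
/a/ (between /z/ and /n/): before a nasal consonant, so rule 3 applies → [ã].
/n/ — between /a/ and /i/; rule 2 does not apply here → [n].
/i/ — between /n/ and /ɡ/; rule 3 does not apply here → [i].
/ɡ/ — between /i/ and /ɡ/; rule 1 does not apply here → [ɡ].
Rule 1 applies to /ɡ/ (between /ɡ/ and /i/: before a front vowel) → [dʒ].
/i/ (between /ɡ/ and /b/) fails the environment for rule 3, so it stays [i].
/b/ (between /i/ and /u/): no rule targets it → [b].
Rule 3 applies to /u/ (between /b/ and /n/: before a nasal consonant) → [ũ].
/n/ (word-final): rule 2 targets it, but not before a labial or velar stop → unchanged [n].

[tuzzãniɡdʒibũn]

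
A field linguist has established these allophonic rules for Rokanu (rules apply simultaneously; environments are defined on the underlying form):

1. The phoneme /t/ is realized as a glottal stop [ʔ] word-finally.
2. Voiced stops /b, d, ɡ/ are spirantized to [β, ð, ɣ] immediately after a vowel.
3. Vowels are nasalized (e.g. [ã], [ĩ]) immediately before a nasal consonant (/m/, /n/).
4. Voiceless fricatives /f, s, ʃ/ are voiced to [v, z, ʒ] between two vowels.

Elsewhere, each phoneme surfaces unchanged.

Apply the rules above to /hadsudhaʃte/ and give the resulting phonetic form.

[haðsuðhaʃte]

/h/ (word-initial) is unaffected → [h].
/a/ — between /h/ and /d/; rule 3 does not apply here → [a].
/d/ meets the environment for rule 2 (immediately after a vowel) → [ð].
/s/ (between /d/ and /u/) is in the target of rule 4 but the environment (between two vowels) is not met → [s].
/u/ (between /s/ and /d/) fails the environment for rule 3, so it stays [u].
/d/ — between /u/ and /h/, immediately after a vowel — surfaces as [ð] (rule 2).
/h/ (between /d/ and /a/) is unaffected → [h].
/a/ — between /h/ and /ʃ/; rule 3 does not apply here → [a].
/ʃ/ — between /a/ and /t/; rule 4 does not apply here → [ʃ].
/t/ (between /ʃ/ and /e/) is in the target of rule 1 but the environment (word-finally) is not met → [t].
/e/ — word-final; rule 3 does not apply here → [e].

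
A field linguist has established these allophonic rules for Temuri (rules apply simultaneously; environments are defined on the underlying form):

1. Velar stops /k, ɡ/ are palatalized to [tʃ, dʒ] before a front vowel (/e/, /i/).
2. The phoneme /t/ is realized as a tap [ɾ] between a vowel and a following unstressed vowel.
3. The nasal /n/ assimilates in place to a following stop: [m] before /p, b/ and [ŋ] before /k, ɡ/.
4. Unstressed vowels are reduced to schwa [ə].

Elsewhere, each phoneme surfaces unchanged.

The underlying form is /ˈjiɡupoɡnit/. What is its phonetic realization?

[ˈjiɡəpəɡnət]

/j/ (word-initial): no rule targets it → [j].
/i/ — between /j/ and /ɡ/; rule 4 does not apply here → [i].
/ɡ/ (between /i/ and /u/) is in the target of rule 1 but the environment (before a front vowel) is not met → [ɡ].
Rule 4 applies to /u/ (between /ɡ/ and /p/: in an unstressed syllable) → [ə].
/p/ — not in any rule's target class → [p].
/o/ — between /p/ and /ɡ/, in an unstressed syllable — surfaces as [ə] (rule 4).
/ɡ/ (between /o/ and /n/): rule 1 targets it, but not before a front vowel → unchanged [ɡ].
/n/ (between /ɡ/ and /i/) fails the environment for rule 3, so it stays [n].
/i/ (between /n/ and /t/): in an unstressed syllable, so rule 4 applies → [ə].
/t/ (word-final): rule 2 targets it, but not between a vowel and a following unstressed vowel → unchanged [t].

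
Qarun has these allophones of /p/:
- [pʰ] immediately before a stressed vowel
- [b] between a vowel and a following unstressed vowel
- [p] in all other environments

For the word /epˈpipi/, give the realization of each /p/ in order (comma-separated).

[p], [pʰ], [b]

Occurrence 1 (position 2): no conditioning environment matches → elsewhere allophone [p].
Occurrence 2 (position 3): immediately before a stressed vowel → [pʰ].
Occurrence 3 (position 5): between a vowel and a following unstressed vowel → [b].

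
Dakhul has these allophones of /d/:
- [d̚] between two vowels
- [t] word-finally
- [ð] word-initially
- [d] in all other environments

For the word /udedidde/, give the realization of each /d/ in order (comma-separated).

[d̚], [d̚], [d], [d]

Occurrence 1 (position 2): between two vowels → [d̚].
Occurrence 2 (position 4): between two vowels → [d̚].
Occurrence 3 (position 6): no conditioning environment matches → elsewhere allophone [d].
Occurrence 4 (position 7): no conditioning environment matches → elsewhere allophone [d].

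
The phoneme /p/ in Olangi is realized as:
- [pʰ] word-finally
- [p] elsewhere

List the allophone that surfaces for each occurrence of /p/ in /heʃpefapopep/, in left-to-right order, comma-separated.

[p], [p], [p], [pʰ]

Occurrence 1 (position 4): no conditioning environment matches → elsewhere allophone [p].
Occurrence 2 (position 8): no conditioning environment matches → elsewhere allophone [p].
Occurrence 3 (position 10): no conditioning environment matches → elsewhere allophone [p].
Occurrence 4 (position 12): word-finally → [pʰ].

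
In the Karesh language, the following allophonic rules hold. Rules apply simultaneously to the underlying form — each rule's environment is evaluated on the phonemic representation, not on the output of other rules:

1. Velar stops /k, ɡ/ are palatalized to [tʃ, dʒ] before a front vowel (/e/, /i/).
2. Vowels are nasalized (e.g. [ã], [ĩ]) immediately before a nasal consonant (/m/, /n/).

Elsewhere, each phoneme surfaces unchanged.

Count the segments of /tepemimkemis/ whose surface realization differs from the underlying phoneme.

Segments that undergo a rule: /e/ → [ẽ] (rule 2); /i/ → [ĩ] (rule 2); /k/ → [tʃ] (rule 1); /e/ → [ẽ] (rule 2).
All other segments surface unchanged.

4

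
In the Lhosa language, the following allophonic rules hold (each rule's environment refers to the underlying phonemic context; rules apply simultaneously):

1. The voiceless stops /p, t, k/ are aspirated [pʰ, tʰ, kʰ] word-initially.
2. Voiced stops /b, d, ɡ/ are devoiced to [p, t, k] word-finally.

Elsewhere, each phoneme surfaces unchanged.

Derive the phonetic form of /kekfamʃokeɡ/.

[kʰekfamʃokek]

Rule 1 applies to /k/ (word-initial: word-initially) → [kʰ].
/e/ stays [e].
/k/ — between /e/ and /f/; rule 1 does not apply here → [k].
/f/ (between /k/ and /a/) is unaffected → [f].
/a/ (between /f/ and /m/) is unaffected → [a].
/m/ stays [m].
/ʃ/ — not in any rule's target class → [ʃ].
/o/ (between /ʃ/ and /k/) is unaffected → [o].
/k/ — between /o/ and /e/; rule 1 does not apply here → [k].
/e/ stays [e].
/ɡ/ meets the environment for rule 2 (word-finally) → [k].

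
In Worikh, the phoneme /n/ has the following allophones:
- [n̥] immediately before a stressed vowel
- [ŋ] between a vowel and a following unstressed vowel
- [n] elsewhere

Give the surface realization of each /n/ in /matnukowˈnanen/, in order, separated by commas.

[n], [n̥], [ŋ], [n]

Occurrence 1 (position 4): no conditioning environment matches → elsewhere allophone [n].
Occurrence 2 (position 9): immediately before a stressed vowel → [n̥].
Occurrence 3 (position 11): between a vowel and a following unstressed vowel → [ŋ].
Occurrence 4 (position 13): no conditioning environment matches → elsewhere allophone [n].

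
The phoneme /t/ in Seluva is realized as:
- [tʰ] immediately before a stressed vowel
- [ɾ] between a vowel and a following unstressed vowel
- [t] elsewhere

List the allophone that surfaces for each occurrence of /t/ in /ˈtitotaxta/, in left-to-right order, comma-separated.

Occurrence 1 (position 1): immediately before a stressed vowel → [tʰ].
Occurrence 2 (position 3): between a vowel and an unstressed vowel → [ɾ].
Occurrence 3 (position 5): between a vowel and an unstressed vowel → [ɾ].
Occurrence 4 (position 8): no conditioning environment matches → elsewhere allophone [t].

[tʰ], [ɾ], [ɾ], [t]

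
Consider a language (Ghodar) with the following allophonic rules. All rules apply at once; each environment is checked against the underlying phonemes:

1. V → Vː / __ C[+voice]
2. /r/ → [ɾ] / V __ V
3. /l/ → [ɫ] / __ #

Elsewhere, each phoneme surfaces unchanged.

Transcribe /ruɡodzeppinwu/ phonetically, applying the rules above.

/r/ — word-initial; rule 2 does not apply here → [r].
/u/ meets the environment for rule 1 (before a voiced consonant) → [uː].
/o/ (between /ɡ/ and /d/) occurs before a voiced consonant → [oː] by rule 1.
/e/ — between /z/ and /p/; rule 1 does not apply here → [e].
/i/ (between /p/ and /n/) occurs before a voiced consonant → [iː] by rule 1.
/u/ — word-final; rule 1 does not apply here → [u].

[ruːɡoːdzeppiːnwu]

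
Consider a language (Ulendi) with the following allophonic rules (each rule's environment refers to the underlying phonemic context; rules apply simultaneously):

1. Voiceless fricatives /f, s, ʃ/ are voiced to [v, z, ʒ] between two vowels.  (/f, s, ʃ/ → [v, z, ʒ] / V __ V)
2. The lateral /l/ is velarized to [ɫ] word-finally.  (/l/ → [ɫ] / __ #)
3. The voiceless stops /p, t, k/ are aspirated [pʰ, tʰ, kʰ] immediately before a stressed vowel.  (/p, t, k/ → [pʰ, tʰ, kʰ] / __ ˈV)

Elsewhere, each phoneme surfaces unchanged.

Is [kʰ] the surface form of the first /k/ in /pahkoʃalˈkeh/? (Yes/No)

No

/k/ (between /h/ and /o/): rule 3 targets it, but not immediately before a stressed vowel → unchanged [k].
The actual realization is [k], not [kʰ].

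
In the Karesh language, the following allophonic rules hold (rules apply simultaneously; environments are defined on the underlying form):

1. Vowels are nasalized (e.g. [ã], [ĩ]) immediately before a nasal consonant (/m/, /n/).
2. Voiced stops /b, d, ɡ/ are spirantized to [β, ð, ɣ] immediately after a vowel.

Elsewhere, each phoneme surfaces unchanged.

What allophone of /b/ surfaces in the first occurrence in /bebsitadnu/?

[b]

/b/ (word-initial) fails the environment for rule 2, so it stays [b].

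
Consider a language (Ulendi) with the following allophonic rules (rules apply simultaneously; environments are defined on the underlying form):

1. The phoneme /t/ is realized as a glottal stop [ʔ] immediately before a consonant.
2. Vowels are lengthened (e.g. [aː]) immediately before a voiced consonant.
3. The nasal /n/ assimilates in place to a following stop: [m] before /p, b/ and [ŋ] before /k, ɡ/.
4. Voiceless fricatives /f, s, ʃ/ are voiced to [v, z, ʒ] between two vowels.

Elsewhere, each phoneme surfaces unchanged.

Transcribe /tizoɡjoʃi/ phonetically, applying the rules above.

/t/ (word-initial) fails the environment for rule 1, so it stays [t].
Rule 2 applies to /i/ (between /t/ and /z/: before a voiced consonant) → [iː].
/z/ stays [z].
/o/ meets the environment for rule 2 (before a voiced consonant) → [oː].
/ɡ/ stays [ɡ].
/j/ stays [j].
/o/ (between /j/ and /ʃ/): rule 2 targets it, but not before a voiced consonant → unchanged [o].
Rule 4 applies to /ʃ/ (between /o/ and /i/: between two vowels) → [ʒ].
/i/ (word-final): rule 2 targets it, but not before a voiced consonant → unchanged [i].

[tiːzoːɡjoʒi]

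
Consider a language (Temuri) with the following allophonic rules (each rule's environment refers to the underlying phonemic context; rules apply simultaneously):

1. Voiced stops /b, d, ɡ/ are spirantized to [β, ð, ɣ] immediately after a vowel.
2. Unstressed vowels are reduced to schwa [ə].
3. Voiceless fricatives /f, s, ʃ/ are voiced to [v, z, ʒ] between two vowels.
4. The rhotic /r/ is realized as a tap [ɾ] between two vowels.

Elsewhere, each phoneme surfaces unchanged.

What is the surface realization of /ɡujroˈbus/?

[ɡəjrəˈβus]

/ɡ/ (word-initial) is in the target of rule 1 but the environment (immediately after a vowel) is not met → [ɡ].
Rule 2 applies to /u/ (between /ɡ/ and /j/: in an unstressed syllable) → [ə].
/j/ (between /u/ and /r/) is unaffected → [j].
/r/ — between /j/ and /o/; rule 4 does not apply here → [r].
/o/ (between /r/ and /b/): in an unstressed syllable, so rule 2 applies → [ə].
/b/ (between /o/ and /u/) occurs immediately after a vowel → [β] by rule 1.
/u/ — between /b/ and /s/; rule 2 does not apply here → [u].
/s/ (word-final) is in the target of rule 3 but the environment (between two vowels) is not met → [s].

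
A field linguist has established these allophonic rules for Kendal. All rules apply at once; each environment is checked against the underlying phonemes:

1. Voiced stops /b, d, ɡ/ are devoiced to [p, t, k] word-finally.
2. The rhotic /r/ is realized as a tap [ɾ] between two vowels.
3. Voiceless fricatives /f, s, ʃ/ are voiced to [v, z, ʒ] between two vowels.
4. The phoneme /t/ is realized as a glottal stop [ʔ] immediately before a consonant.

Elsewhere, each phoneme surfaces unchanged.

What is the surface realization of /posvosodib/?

[posvozodip]

/p/ (word-initial) is unaffected → [p].
/o/ (between /p/ and /s/): no rule targets it → [o].
/s/ (between /o/ and /v/) is in the target of rule 3 but the environment (between two vowels) is not met → [s].
/v/ — not in any rule's target class → [v].
/o/ — not in any rule's target class → [o].
/s/ (between /o/ and /o/) occurs between two vowels → [z] by rule 3.
/o/ (between /s/ and /d/): no rule targets it → [o].
/d/ (between /o/ and /i/) is in the target of rule 1 but the environment (word-finally) is not met → [d].
/i/ (between /d/ and /b/): no rule targets it → [i].
/b/ (word-final) occurs word-finally → [p] by rule 1.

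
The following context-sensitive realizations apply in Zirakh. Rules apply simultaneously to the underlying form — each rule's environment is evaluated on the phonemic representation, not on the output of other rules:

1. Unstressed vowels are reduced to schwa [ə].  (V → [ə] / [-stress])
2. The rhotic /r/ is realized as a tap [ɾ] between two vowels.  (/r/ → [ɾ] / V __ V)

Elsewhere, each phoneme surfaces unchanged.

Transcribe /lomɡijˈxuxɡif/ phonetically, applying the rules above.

/l/ (word-initial): no rule targets it → [l].
/o/ meets the environment for rule 1 (in an unstressed syllable) → [ə].
/m/ (between /o/ and /ɡ/) is unaffected → [m].
/ɡ/ (between /m/ and /i/) is unaffected → [ɡ].
/i/ (between /ɡ/ and /j/): in an unstressed syllable, so rule 1 applies → [ə].
/j/ — not in any rule's target class → [j].
/x/ (between /j/ and /u/): no rule targets it → [x].
/u/ (between /x/ and /x/) is in the target of rule 1 but the environment (in an unstressed syllable) is not met → [u].
/x/ (between /u/ and /ɡ/): no rule targets it → [x].
/ɡ/ (between /x/ and /i/): no rule targets it → [ɡ].
Rule 1 applies to /i/ (between /ɡ/ and /f/: in an unstressed syllable) → [ə].
/f/ (word-final): no rule targets it → [f].

[ləmɡəjˈxuxɡəf]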